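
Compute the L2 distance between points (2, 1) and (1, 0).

(Σ|x_i - y_i|^2)^(1/2) = (|2 - 1|^2 + |1 - 0|^2)^(1/2)
= (1^2 + 1^2)^(1/2) = (1 + 1)^(1/2) = (2)^(1/2) ≈ 1.4142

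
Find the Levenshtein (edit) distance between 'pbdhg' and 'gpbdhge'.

Let D[i][j] be the edit distance between the first i characters of 'pbdhg' and the first j characters of 'gpbdhge', with D[i][0] = i, D[0][j] = j, and D[i][j] = D[i-1][j-1] if the characters match, else 1 + min(D[i-1][j], D[i][j-1], D[i-1][j-1]). Filling the table (rows: prefixes of 'pbdhg', columns: prefixes of 'gpbdhge'):
     ε  g  p  b  d  h  g  e
  ε  0  1  2  3  4  5  6  7
  p  1  1  1  2  3  4  5  6
  b  2  2  2  1  2  3  4  5
  d  3  3  3  2  1  2  3  4
  h  4  4  4  3  2  1  2  3
  g  5  4  5  4  3  2  1  2
The bottom-right entry gives D[5][7] = 2, so no sequence of fewer than 2 edits works. Backtracking through the table gives one optimal edit sequence (2 edits):
  pbdhg → gpbdhg (ins g @1)
  gpbdhg → gpbdhge (ins e @7)
Edit distance = 2.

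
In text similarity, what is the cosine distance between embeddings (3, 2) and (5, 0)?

With u = (3, 2), v = (5, 0):
u·v = 3·5 + 2·0 = 15 + 0 = 15.
|u| = √(3² + 2²) = √13, |v| = √(5² + 0²) = √25, so |u||v| = √(13·25) = √325.
cos θ = (u·v)/(|u||v|) = 15/√325 ≈ 0.8321
Cosine distance = 1 - cos θ ≈ 1 - 0.8321 = 0.1679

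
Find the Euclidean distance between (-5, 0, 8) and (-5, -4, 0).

√(Σ(x_i - y_i)²) = √((-5 - (-5))² + (0 - (-4))² + (8 - 0)²)
= √(0² + 4² + 8²) = √(0 + 16 + 64) = √80 ≈ 8.9443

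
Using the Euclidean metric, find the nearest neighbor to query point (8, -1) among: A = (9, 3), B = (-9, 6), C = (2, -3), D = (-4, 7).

Distances: d(A) ≈ 4.1231, d(B) ≈ 18.3848, d(C) ≈ 6.3246, d(D) ≈ 14.4222. Nearest: A = (9, 3) with distance 4.1231.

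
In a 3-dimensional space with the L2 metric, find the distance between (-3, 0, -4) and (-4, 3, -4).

(Σ|x_i - y_i|^2)^(1/2) = (|-3 - (-4)|^2 + |0 - 3|^2 + |-4 - (-4)|^2)^(1/2)
= (1^2 + 3^2 + 0^2)^(1/2) = (1 + 9 + 0)^(1/2) = (10)^(1/2) ≈ 3.1623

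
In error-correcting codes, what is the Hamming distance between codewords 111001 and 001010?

Differing positions: 1, 2, 5, 6. Hamming distance = 4.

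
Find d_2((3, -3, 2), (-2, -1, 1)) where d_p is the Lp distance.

(Σ|x_i - y_i|^2)^(1/2) = (|3 - (-2)|^2 + |-3 - (-1)|^2 + |2 - 1|^2)^(1/2)
= (5^2 + 2^2 + 1^2)^(1/2) = (25 + 4 + 1)^(1/2) = (30)^(1/2) ≈ 5.4772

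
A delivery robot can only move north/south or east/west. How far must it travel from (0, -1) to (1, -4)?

Σ|x_i - y_i| = |0 - 1| + |-1 - (-4)| = 1 + 3 = 4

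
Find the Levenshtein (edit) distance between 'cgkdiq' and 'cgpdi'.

Let D[i][j] be the edit distance between the first i characters of 'cgkdiq' and the first j characters of 'cgpdi', with D[i][0] = i, D[0][j] = j, and D[i][j] = D[i-1][j-1] if the characters match, else 1 + min(D[i-1][j], D[i][j-1], D[i-1][j-1]). Filling the table (rows: prefixes of 'cgkdiq', columns: prefixes of 'cgpdi'):
     ε  c  g  p  d  i
  ε  0  1  2  3  4  5
  c  1  0  1  2  3  4
  g  2  1  0  1  2  3
  k  3  2  1  1  2  3
  d  4  3  2  2  1  2
  i  5  4  3  3  2  1
  q  6  5  4  4  3  2
The bottom-right entry gives D[6][5] = 2, so no sequence of fewer than 2 edits works. Backtracking through the table gives one optimal edit sequence (2 edits):
  cgkdiq → cgpdiq (sub k→p @3)
  cgpdiq → cgpdi (del q @6)
Edit distance = 2.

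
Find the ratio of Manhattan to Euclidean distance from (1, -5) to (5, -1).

L1 = |1 - 5| + |-5 - (-1)| = 4 + 4 = 8
L2 = √(4² + 4²) = √32 ≈ 5.6569
L1 ≥ L2 always (equality iff movement is along one axis); L1 > L2 here.
Ratio L1/L2 = 8/√32 ≈ 1.4142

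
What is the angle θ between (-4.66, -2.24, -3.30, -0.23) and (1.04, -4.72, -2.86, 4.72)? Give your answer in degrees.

With u = (-4.66, -2.24, -3.30, -0.23), v = (1.04, -4.72, -2.86, 4.72):
u·v = (-4.66)·1.04 + (-2.24)·(-4.72) + (-3.3)·(-2.86) + (-0.23)·4.72 = (-4.8464) + 10.5728 + 9.438 + (-1.0856) = 14.0788.
|u| = √((-4.66)² + (-2.24)² + (-3.3)² + (-0.23)²) = √(21.7156 + 5.0176 + 10.89 + 0.0529) = √37.6761, |v| = √(1.04² + (-4.72)² + (-2.86)² + 4.72²) = √(1.0816 + 22.2784 + 8.1796 + 22.2784) = √53.818.
cos θ = (u·v)/(|u||v|) = 14.0788/(√37.6761·√53.818) ≈ 0.312658
θ = arccos(0.312658) ≈ 71.78°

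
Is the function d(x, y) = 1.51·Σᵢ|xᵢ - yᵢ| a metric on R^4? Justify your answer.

Yes. The L1 (Manhattan) norm induces a metric on R^4, and multiplying a metric by a positive constant 1.51 > 0 preserves all four axioms: non-negativity (1.51·||x-y|| ≥ 0), identity (1.51·||x-y|| = 0 ⟺ ||x-y|| = 0 ⟺ x = y), symmetry (||x-y|| = ||y-x||), and the triangle inequality (1.51·||x-z|| ≤ 1.51·||x-y|| + 1.51·||y-z||). So d is a metric.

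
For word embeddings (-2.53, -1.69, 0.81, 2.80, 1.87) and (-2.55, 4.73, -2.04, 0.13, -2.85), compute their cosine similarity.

With u = (-2.53, -1.69, 0.81, 2.80, 1.87), v = (-2.55, 4.73, -2.04, 0.13, -2.85):
u·v = (-2.53)·(-2.55) + (-1.69)·4.73 + 0.81·(-2.04) + 2.8·0.13 + 1.87·(-2.85) = 6.4515 + (-7.9937) + (-1.6524) + 0.364 + (-5.3295) = -8.1601.
|u| = √((-2.53)² + (-1.69)² + 0.81² + 2.8² + 1.87²) = √(6.4009 + 2.8561 + 0.6561 + 7.84 + 3.4969) = √21.25, |v| = √((-2.55)² + 4.73² + (-2.04)² + 0.13² + (-2.85)²) = √(6.5025 + 22.3729 + 4.1616 + 0.0169 + 8.1225) = √41.1764.
cos θ = (u·v)/(|u||v|) = -8.1601/(√21.25·√41.1764) ≈ -0.2759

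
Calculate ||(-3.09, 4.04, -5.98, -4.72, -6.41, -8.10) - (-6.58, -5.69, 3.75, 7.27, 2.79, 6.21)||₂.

√(Σ(x_i - y_i)²) = √((-3.09 - (-6.58))² + (4.04 - (-5.69))² + (-5.98 - 3.75)² + (-4.72 - 7.27)² + (-6.41 - 2.79)² + (-8.1 - 6.21)²)
= √(3.49² + 9.73² + (-9.73)² + (-11.99)² + (-9.2)² + (-14.31)²) = √(12.1801 + 94.6729 + 94.6729 + 143.7601 + 84.64 + 204.7761) = √634.7021 ≈ 25.1933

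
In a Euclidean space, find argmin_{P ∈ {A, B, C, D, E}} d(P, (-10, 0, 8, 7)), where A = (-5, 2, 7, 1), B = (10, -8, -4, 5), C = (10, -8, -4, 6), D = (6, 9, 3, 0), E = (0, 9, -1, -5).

Distances: d(A) ≈ 8.124, d(B) ≈ 24.7386, d(C) ≈ 24.6779, d(D) ≈ 20.2731, d(E) ≈ 20.1494. Nearest: A = (-5, 2, 7, 1) with distance 8.124.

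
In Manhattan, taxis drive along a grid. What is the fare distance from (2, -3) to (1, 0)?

Σ|x_i - y_i| = |2 - 1| + |-3 - 0| = 1 + 3 = 4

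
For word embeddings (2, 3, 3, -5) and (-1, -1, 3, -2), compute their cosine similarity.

With u = (2, 3, 3, -5), v = (-1, -1, 3, -2):
u·v = 2·(-1) + 3·(-1) + 3·3 + (-5)·(-2) = (-2) + (-3) + 9 + 10 = 14.
|u| = √(2² + 3² + 3² + (-5)²) = √47, |v| = √((-1)² + (-1)² + 3² + (-2)²) = √15, so |u||v| = √(47·15) = √705.
cos θ = (u·v)/(|u||v|) = 14/√705 ≈ 0.5273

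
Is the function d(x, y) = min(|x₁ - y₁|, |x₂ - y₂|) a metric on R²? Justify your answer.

No. d fails identity of indiscernibles: take x = (-3, 0) and y = (-3, 4). Then d(x,y) = min(|-3 - (-3)|, |0 - 4|) = min(0, 4) = 0, yet x ≠ y.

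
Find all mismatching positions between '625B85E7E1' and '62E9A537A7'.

Differing positions: 3, 4, 5, 7, 9, 10. Hamming distance = 6.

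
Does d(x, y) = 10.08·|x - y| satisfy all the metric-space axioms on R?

Yes. Since |x - y| is a metric on R and 10.08 > 0, the positive scalar multiple 10.08·|x - y| is also a metric: scaling by a positive constant preserves non-negativity, identity (d=0 ⟺ |x-y|=0 ⟺ x=y), symmetry, and the triangle inequality.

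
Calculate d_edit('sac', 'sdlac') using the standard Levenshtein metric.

Let D[i][j] be the edit distance between the first i characters of 'sac' and the first j characters of 'sdlac', with D[i][0] = i, D[0][j] = j, and D[i][j] = D[i-1][j-1] if the characters match, else 1 + min(D[i-1][j], D[i][j-1], D[i-1][j-1]). Filling the table (rows: prefixes of 'sac', columns: prefixes of 'sdlac'):
     ε  s  d  l  a  c
  ε  0  1  2  3  4  5
  s  1  0  1  2  3  4
  a  2  1  1  2  2  3
  c  3  2  2  2  3  2
The bottom-right entry gives D[3][5] = 2, so no sequence of fewer than 2 edits works. Backtracking through the table gives one optimal edit sequence (2 edits):
  sac → sdac (ins d @2)
  sdac → sdlac (ins l @3)
Edit distance = 2.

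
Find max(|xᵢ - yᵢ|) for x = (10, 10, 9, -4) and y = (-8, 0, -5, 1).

max(|x_i - y_i|) = max(|10 - (-8)|, |10 - 0|, |9 - (-5)|, |-4 - 1|) = max(18, 10, 14, 5) = 18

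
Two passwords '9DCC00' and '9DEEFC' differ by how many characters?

Differing positions: 3, 4, 5, 6. Hamming distance = 4.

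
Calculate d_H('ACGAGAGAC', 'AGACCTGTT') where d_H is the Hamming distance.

Differing positions: 2, 3, 4, 5, 6, 8, 9. Hamming distance = 7.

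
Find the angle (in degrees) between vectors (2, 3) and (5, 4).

With u = (2, 3), v = (5, 4):
u·v = 2·5 + 3·4 = 10 + 12 = 22.
|u| = √(2² + 3²) = √13, |v| = √(5² + 4²) = √41, so |u||v| = √(13·41) = √533.
cos θ = (u·v)/(|u||v|) = 22/√533 ≈ 0.952926
θ = arccos(0.952926) ≈ 17.65°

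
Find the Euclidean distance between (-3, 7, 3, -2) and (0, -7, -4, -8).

√(Σ(x_i - y_i)²) = √((-3 - 0)² + (7 - (-7))² + (3 - (-4))² + (-2 - (-8))²)
= √((-3)² + 14² + 7² + 6²) = √(9 + 196 + 49 + 36) = √290 ≈ 17.0294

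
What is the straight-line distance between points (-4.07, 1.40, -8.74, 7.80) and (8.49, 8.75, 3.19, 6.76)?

√(Σ(x_i - y_i)²) = √((-4.07 - 8.49)² + (1.4 - 8.75)² + (-8.74 - 3.19)² + (7.8 - 6.76)²)
= √((-12.56)² + (-7.35)² + (-11.93)² + 1.04²) = √(157.7536 + 54.0225 + 142.3249 + 1.0816) = √355.1826 ≈ 18.8463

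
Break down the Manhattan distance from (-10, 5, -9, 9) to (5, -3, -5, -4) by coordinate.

Σ|x_i - y_i| = |-10 - 5| + |5 - (-3)| + |-9 - (-5)| + |9 - (-4)| = 15 + 8 + 4 + 13 = 40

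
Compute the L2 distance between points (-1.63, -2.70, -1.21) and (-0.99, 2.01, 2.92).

(Σ|x_i - y_i|^2)^(1/2) = (|-1.63 - (-0.99)|^2 + |-2.7 - 2.01|^2 + |-1.21 - 2.92|^2)^(1/2)
= (0.64^2 + 4.71^2 + 4.13^2)^(1/2) = (0.4096 + 22.1841 + 17.0569)^(1/2) = (39.6506)^(1/2) ≈ 6.2969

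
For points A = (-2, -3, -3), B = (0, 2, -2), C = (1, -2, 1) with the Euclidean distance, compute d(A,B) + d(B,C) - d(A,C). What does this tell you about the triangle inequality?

d(A,B) = √(2² + 5² + 1²) = √30 ≈ 5.4772, d(B,C) = √(1² + 4² + 3²) = √26 ≈ 5.099, d(A,C) = √(3² + 1² + 4²) = √26 ≈ 5.099.
d(A,B) + d(B,C) - d(A,C) = 5.4772 + 5.099 - 5.099 = 10.5762 - 5.099 = 5.4772 (to 4 decimal places). This is ≥ 0, so the triangle inequality holds for these points.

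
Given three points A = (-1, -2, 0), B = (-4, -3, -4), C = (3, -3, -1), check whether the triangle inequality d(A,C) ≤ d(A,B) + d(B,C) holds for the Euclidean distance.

d(A,B) = √(3² + 1² + 4²) = √26 ≈ 5.099, d(B,C) = √(7² + 0² + 3²) = √58 ≈ 7.6158, d(A,C) = √(4² + 1² + 1²) = √18 ≈ 4.2426.
d(A,C) ≈ 4.2426 ≤ 5.099 + 7.6158 = 12.7148. Triangle inequality is satisfied.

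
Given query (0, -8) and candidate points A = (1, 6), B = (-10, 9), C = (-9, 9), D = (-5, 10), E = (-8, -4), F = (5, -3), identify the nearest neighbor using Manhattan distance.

Distances: d(A) = 15, d(B) = 27, d(C) = 26, d(D) = 23, d(E) = 12, d(F) = 10. Nearest: F = (5, -3) with distance 10.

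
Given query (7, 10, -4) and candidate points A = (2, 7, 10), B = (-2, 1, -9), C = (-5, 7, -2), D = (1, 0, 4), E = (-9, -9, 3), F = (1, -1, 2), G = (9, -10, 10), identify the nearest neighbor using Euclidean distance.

Distances: d(A) ≈ 15.1658, d(B) ≈ 13.6748, d(C) ≈ 12.53, d(D) ≈ 14.1421, d(E) ≈ 25.807, d(F) ≈ 13.8924, d(G) ≈ 24.4949. Nearest: C = (-5, 7, -2) with distance 12.53.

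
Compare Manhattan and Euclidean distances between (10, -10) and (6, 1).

L1 = |10 - 6| + |-10 - 1| = 4 + 11 = 15
L2 = √(4² + 11²) = √137 ≈ 11.7047
L1 ≥ L2 always (equality iff movement is along one axis); L1 > L2 here.
Ratio L1/L2 = 15/√137 ≈ 1.2815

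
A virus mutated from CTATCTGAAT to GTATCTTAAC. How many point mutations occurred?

Differing positions: 1, 7, 10. Hamming distance = 3.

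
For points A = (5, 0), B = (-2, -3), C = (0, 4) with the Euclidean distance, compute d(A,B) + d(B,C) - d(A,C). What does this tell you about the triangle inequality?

d(A,B) = √(7² + 3²) = √58 ≈ 7.6158, d(B,C) = √(2² + 7²) = √53 ≈ 7.2801, d(A,C) = √(5² + 4²) = √41 ≈ 6.4031.
d(A,B) + d(B,C) - d(A,C) = 7.6158 + 7.2801 - 6.4031 = 14.8959 - 6.4031 = 8.4928 (to 4 decimal places). This is ≥ 0, so the triangle inequality holds for these points.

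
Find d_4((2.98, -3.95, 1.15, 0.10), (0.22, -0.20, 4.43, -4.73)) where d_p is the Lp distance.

(Σ|x_i - y_i|^4)^(1/4) = (|2.98 - 0.22|^4 + |-3.95 - (-0.2)|^4 + |1.15 - 4.43|^4 + |0.1 - (-4.73)|^4)^(1/4)
= (2.76^4 + 3.75^4 + 3.28^4 + 4.83^4)^(1/4) ≈ (58.0278 + 197.7539 + 115.7432 + 544.2376)^(1/4) = (915.7625)^(1/4) ≈ 5.5011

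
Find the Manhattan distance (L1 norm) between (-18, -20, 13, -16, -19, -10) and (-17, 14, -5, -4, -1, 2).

Σ|x_i - y_i| = |-18 - (-17)| + |-20 - 14| + |13 - (-5)| + |-16 - (-4)| + |-19 - (-1)| + |-10 - 2| = 1 + 34 + 18 + 12 + 18 + 12 = 95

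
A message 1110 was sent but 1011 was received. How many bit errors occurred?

Differing positions: 2, 4. Hamming distance = 2.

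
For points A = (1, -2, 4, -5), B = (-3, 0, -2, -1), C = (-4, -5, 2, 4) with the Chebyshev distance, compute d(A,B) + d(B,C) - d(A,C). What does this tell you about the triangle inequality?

d(A,B) = max(4, 2, 6, 4) = 6, d(B,C) = max(1, 5, 4, 5) = 5, d(A,C) = max(5, 3, 2, 9) = 9.
d(A,B) + d(B,C) - d(A,C) = 6 + 5 - 9 = 11 - 9 = 2. This is ≥ 0, so the triangle inequality holds for these points.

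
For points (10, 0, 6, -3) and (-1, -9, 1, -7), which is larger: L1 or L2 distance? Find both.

L1 = |10 - (-1)| + |0 - (-9)| + |6 - 1| + |-3 - (-7)| = 11 + 9 + 5 + 4 = 29
L2 = √(11² + 9² + 5² + 4²) = √243 ≈ 15.5885
L1 ≥ L2 always (equality iff movement is along one axis); L1 > L2 here.
Ratio L1/L2 = 29/√243 ≈ 1.8604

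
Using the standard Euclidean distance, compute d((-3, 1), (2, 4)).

(Σ|x_i - y_i|^2)^(1/2) = (|-3 - 2|^2 + |1 - 4|^2)^(1/2)
= (5^2 + 3^2)^(1/2) = (25 + 9)^(1/2) = (34)^(1/2) ≈ 5.831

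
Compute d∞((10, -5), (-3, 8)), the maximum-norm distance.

max(|x_i - y_i|) = max(|10 - (-3)|, |-5 - 8|) = max(13, 13) = 13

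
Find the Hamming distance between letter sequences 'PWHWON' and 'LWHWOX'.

Differing positions: 1, 6. Hamming distance = 2.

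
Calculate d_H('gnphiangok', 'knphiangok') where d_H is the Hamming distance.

Differing positions: 1. Hamming distance = 1.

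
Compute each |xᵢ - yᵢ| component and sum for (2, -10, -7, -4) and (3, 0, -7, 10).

Σ|x_i - y_i| = |2 - 3| + |-10 - 0| + |-7 - (-7)| + |-4 - 10| = 1 + 10 + 0 + 14 = 25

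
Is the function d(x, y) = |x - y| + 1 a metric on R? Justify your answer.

No. d fails identity of indiscernibles (specifically d(x,x) = 0): d(-3, -3) = |-3 - (-3)| + 1 = 0 + 1 = 1 ≠ 0.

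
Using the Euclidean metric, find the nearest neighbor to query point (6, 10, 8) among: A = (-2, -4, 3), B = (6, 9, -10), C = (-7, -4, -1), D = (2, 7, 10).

Distances: d(A) ≈ 16.8819, d(B) ≈ 18.0278, d(C) ≈ 21.1187, d(D) ≈ 5.3852. Nearest: D = (2, 7, 10) with distance 5.3852.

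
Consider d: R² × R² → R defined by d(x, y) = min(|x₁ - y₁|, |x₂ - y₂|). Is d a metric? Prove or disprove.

No. d fails identity of indiscernibles: take x = (-3, 0) and y = (-3, 4). Then d(x,y) = min(|-3 - (-3)|, |0 - 4|) = min(0, 4) = 0, yet x ≠ y.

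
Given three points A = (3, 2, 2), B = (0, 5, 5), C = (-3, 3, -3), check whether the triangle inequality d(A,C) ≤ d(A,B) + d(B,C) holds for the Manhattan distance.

d(A,B) = 3 + 3 + 3 = 9, d(B,C) = 3 + 2 + 8 = 13, d(A,C) = 6 + 1 + 5 = 12.
d(A,C) = 12 ≤ 9 + 13 = 22. Triangle inequality is satisfied.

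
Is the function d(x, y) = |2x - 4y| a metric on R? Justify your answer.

No. d fails symmetry: d(6, 1) = |2·6 - 4·1| = |8| = 8, but d(1, 6) = |2·1 - 4·6| = |-22| = 22. Since 8 ≠ 22, d(x,y) ≠ d(y,x) in general.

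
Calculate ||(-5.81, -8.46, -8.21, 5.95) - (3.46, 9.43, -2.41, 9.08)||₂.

√(Σ(x_i - y_i)²) = √((-5.81 - 3.46)² + (-8.46 - 9.43)² + (-8.21 - (-2.41))² + (5.95 - 9.08)²)
= √((-9.27)² + (-17.89)² + (-5.8)² + (-3.13)²) = √(85.9329 + 320.0521 + 33.64 + 9.7969) = √449.4219 ≈ 21.1996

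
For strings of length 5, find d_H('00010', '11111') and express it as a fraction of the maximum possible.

Differing positions: 1, 2, 3, 5. Hamming distance = 4. The maximum possible Hamming distance for length-5 strings is 5, so d_H/5 = 4/5 = 0.8.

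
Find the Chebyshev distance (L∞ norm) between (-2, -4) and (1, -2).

max(|x_i - y_i|) = max(|-2 - 1|, |-4 - (-2)|) = max(3, 2) = 3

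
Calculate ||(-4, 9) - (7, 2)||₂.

√(Σ(x_i - y_i)²) = √((-4 - 7)² + (9 - 2)²)
= √((-11)² + 7²) = √(121 + 49) = √170 ≈ 13.0384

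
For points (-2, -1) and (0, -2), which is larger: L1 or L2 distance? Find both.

L1 = |-2 - 0| + |-1 - (-2)| = 2 + 1 = 3
L2 = √(2² + 1²) = √5 ≈ 2.2361
L1 ≥ L2 always (equality iff movement is along one axis); L1 > L2 here.
Ratio L1/L2 = 3/√5 ≈ 1.3416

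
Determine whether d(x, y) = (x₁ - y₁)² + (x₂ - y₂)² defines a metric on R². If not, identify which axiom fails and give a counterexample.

No. The squared Euclidean distance fails the triangle inequality. Counterexample: x = (0, 0), y = (5, 1), z = (10, 2). d(x,z) = 10² + 2² = 104, but d(x,y) + d(y,z) = (5² + 1²) + (5² + 1²) = 26 + 26 = 52. Since 104 > 52, the triangle inequality is violated. (Note: √d, the ordinary Euclidean distance, IS a metric.)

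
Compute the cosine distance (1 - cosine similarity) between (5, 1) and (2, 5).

With u = (5, 1), v = (2, 5):
u·v = 5·2 + 1·5 = 10 + 5 = 15.
|u| = √(5² + 1²) = √26, |v| = √(2² + 5²) = √29, so |u||v| = √(26·29) = √754.
cos θ = (u·v)/(|u||v|) = 15/√754 ≈ 0.5463
Cosine distance = 1 - cos θ ≈ 1 - 0.5463 = 0.4537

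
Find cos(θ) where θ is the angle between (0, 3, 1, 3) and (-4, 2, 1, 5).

With u = (0, 3, 1, 3), v = (-4, 2, 1, 5):
u·v = 0·(-4) + 3·2 + 1·1 + 3·5 = 0 + 6 + 1 + 15 = 22.
|u| = √(0² + 3² + 1² + 3²) = √19, |v| = √((-4)² + 2² + 1² + 5²) = √46, so |u||v| = √(19·46) = √874.
cos θ = (u·v)/(|u||v|) = 22/√874 ≈ 0.7442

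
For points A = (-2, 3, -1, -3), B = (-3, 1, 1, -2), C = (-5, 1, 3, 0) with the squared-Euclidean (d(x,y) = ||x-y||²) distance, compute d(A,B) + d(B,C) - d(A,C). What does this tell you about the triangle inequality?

d(A,B) = 1² + 2² + 2² + 1² = 10, d(B,C) = 2² + 0² + 2² + 2² = 12, d(A,C) = 3² + 2² + 4² + 3² = 38.
d(A,B) + d(B,C) - d(A,C) = 10 + 12 - 38 = 22 - 38 = -16. This is < 0, so the triangle inequality FAILS for these points (squared-Euclidean is not a metric).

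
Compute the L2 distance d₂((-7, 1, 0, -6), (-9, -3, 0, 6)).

√(Σ(x_i - y_i)²) = √((-7 - (-9))² + (1 - (-3))² + (0 - 0)² + (-6 - 6)²)
= √(2² + 4² + 0² + (-12)²) = √(4 + 16 + 0 + 144) = √164 ≈ 12.8062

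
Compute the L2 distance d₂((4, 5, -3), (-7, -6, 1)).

√(Σ(x_i - y_i)²) = √((4 - (-7))² + (5 - (-6))² + (-3 - 1)²)
= √(11² + 11² + (-4)²) = √(121 + 121 + 16) = √258 ≈ 16.0624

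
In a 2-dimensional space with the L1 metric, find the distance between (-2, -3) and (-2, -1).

Σ|x_i - y_i| = |-2 - (-2)| + |-3 - (-1)| = 0 + 2 = 2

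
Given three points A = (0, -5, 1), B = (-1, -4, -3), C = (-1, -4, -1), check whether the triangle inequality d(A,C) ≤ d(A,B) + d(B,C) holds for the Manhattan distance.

d(A,B) = 1 + 1 + 4 = 6, d(B,C) = 0 + 0 + 2 = 2, d(A,C) = 1 + 1 + 2 = 4.
d(A,C) = 4 ≤ 6 + 2 = 8. Triangle inequality is satisfied.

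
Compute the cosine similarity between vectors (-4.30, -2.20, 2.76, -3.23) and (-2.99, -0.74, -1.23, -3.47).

With u = (-4.30, -2.20, 2.76, -3.23), v = (-2.99, -0.74, -1.23, -3.47):
u·v = (-4.3)·(-2.99) + (-2.2)·(-0.74) + 2.76·(-1.23) + (-3.23)·(-3.47) = 12.857 + 1.628 + (-3.3948) + 11.2081 = 22.2983.
|u| = √((-4.3)² + (-2.2)² + 2.76² + (-3.23)²) = √(18.49 + 4.84 + 7.6176 + 10.4329) = √41.3805, |v| = √((-2.99)² + (-0.74)² + (-1.23)² + (-3.47)²) = √(8.9401 + 0.5476 + 1.5129 + 12.0409) = √23.0415.
cos θ = (u·v)/(|u||v|) = 22.2983/(√41.3805·√23.0415) ≈ 0.7221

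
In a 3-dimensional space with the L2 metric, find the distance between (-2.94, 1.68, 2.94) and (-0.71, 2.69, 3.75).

(Σ|x_i - y_i|^2)^(1/2) = (|-2.94 - (-0.71)|^2 + |1.68 - 2.69|^2 + |2.94 - 3.75|^2)^(1/2)
= (2.23^2 + 1.01^2 + 0.81^2)^(1/2) = (4.9729 + 1.0201 + 0.6561)^(1/2) = (6.6491)^(1/2) ≈ 2.5786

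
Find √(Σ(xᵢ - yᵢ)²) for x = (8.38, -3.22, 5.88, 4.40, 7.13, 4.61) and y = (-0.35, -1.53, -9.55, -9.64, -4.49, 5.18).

√(Σ(x_i - y_i)²) = √((8.38 - (-0.35))² + (-3.22 - (-1.53))² + (5.88 - (-9.55))² + (4.4 - (-9.64))² + (7.13 - (-4.49))² + (4.61 - 5.18)²)
= √(8.73² + (-1.69)² + 15.43² + 14.04² + 11.62² + (-0.57)²) = √(76.2129 + 2.8561 + 238.0849 + 197.1216 + 135.0244 + 0.3249) = √649.6248 ≈ 25.4877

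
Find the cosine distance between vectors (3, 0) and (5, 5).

With u = (3, 0), v = (5, 5):
u·v = 3·5 + 0·5 = 15 + 0 = 15.
|u| = √(3² + 0²) = √9, |v| = √(5² + 5²) = √50, so |u||v| = √(9·50) = √450.
cos θ = (u·v)/(|u||v|) = 15/√450 ≈ 0.7071
Cosine distance = 1 - cos θ ≈ 1 - 0.7071 = 0.2929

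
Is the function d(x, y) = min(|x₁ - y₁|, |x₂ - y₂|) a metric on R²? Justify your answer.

No. d fails identity of indiscernibles: take x = (-3, 0) and y = (-3, 2). Then d(x,y) = min(|-3 - (-3)|, |0 - 2|) = min(0, 2) = 0, yet x ≠ y.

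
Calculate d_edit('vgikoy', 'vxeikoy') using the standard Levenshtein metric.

Let D[i][j] be the edit distance between the first i characters of 'vgikoy' and the first j characters of 'vxeikoy', with D[i][0] = i, D[0][j] = j, and D[i][j] = D[i-1][j-1] if the characters match, else 1 + min(D[i-1][j], D[i][j-1], D[i-1][j-1]). Filling the table (rows: prefixes of 'vgikoy', columns: prefixes of 'vxeikoy'):
     ε  v  x  e  i  k  o  y
  ε  0  1  2  3  4  5  6  7
  v  1  0  1  2  3  4  5  6
  g  2  1  1  2  3  4  5  6
  i  3  2  2  2  2  3  4  5
  k  4  3  3  3  3  2  3  4
  o  5  4  4  4  4  3  2  3
  y  6  5  5  5  5  4  3  2
The bottom-right entry gives D[6][7] = 2, so no sequence of fewer than 2 edits works. Backtracking through the table gives one optimal edit sequence (2 edits):
  vgikoy → vxgikoy (ins x @2)
  vxgikoy → vxeikoy (sub g→e @3)
Edit distance = 2.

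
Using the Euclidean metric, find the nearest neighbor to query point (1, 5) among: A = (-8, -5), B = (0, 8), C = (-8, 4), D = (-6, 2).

Distances: d(A) ≈ 13.4536, d(B) ≈ 3.1623, d(C) ≈ 9.0554, d(D) ≈ 7.6158. Nearest: B = (0, 8) with distance 3.1623.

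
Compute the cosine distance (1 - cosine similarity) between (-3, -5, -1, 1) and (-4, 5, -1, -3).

With u = (-3, -5, -1, 1), v = (-4, 5, -1, -3):
u·v = (-3)·(-4) + (-5)·5 + (-1)·(-1) + 1·(-3) = 12 + (-25) + 1 + (-3) = -15.
|u| = √((-3)² + (-5)² + (-1)² + 1²) = √36, |v| = √((-4)² + 5² + (-1)² + (-3)²) = √51, so |u||v| = √(36·51) = √1836.
cos θ = (u·v)/(|u||v|) = -15/√1836 ≈ -0.3501
Cosine distance = 1 - cos θ ≈ 1 - (-0.3501) = 1.3501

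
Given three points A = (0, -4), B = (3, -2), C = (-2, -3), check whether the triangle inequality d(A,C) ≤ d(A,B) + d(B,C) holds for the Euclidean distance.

d(A,B) = √(3² + 2²) = √13 ≈ 3.6056, d(B,C) = √(5² + 1²) = √26 ≈ 5.099, d(A,C) = √(2² + 1²) = √5 ≈ 2.2361.
d(A,C) ≈ 2.2361 ≤ 3.6056 + 5.099 = 8.7046. Triangle inequality is satisfied.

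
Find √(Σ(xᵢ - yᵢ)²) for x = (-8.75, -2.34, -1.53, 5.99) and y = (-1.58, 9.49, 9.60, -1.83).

√(Σ(x_i - y_i)²) = √((-8.75 - (-1.58))² + (-2.34 - 9.49)² + (-1.53 - 9.6)² + (5.99 - (-1.83))²)
= √((-7.17)² + (-11.83)² + (-11.13)² + 7.82²) = √(51.4089 + 139.9489 + 123.8769 + 61.1524) = √376.3871 ≈ 19.4007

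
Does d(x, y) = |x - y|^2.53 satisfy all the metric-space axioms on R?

No. d(x,y) = |x-y|^2.53 fails the triangle inequality since p = 2.53 > 1. Counterexample: x = -2, y = 0, z = 2. d(x,z) = |-2 - 2|^2.53 = 4^2.53 ≈ 33.3589, but d(x,y) + d(y,z) = 2^2.53 + 2^2.53 ≈ 5.7757 + 5.7757 = 11.5514. Since 33.3589 > 11.5514, the triangle inequality is violated.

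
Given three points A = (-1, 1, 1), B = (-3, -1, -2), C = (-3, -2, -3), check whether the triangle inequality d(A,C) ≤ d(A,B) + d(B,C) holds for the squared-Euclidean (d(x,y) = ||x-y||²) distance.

d(A,B) = 2² + 2² + 3² = 17, d(B,C) = 0² + 1² + 1² = 2, d(A,C) = 2² + 3² + 4² = 29.
d(A,C) = 29 > 17 + 2 = 19. Triangle inequality is VIOLATED. (Squared-Euclidean is not a metric — this is a counterexample.)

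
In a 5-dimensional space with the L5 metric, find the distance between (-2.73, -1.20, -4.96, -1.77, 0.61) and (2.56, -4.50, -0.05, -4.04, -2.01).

(Σ|x_i - y_i|^5)^(1/5) = (|-2.73 - 2.56|^5 + |-1.2 - (-4.5)|^5 + |-4.96 - (-0.05)|^5 + |-1.77 - (-4.04)|^5 + |0.61 - (-2.01)|^5)^(1/5)
= (5.29^5 + 3.3^5 + 4.91^5 + 2.27^5 + 2.62^5)^(1/5) ≈ (4142.6511 + 391.3539 + 2853.6944 + 60.2739 + 123.4544)^(1/5) = (7571.4277)^(1/5) ≈ 5.9681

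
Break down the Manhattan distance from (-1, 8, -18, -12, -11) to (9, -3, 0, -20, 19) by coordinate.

Σ|x_i - y_i| = |-1 - 9| + |8 - (-3)| + |-18 - 0| + |-12 - (-20)| + |-11 - 19| = 10 + 11 + 18 + 8 + 30 = 77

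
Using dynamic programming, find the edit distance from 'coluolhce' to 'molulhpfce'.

Let D[i][j] be the edit distance between the first i characters of 'coluolhce' and the first j characters of 'molulhpfce', with D[i][0] = i, D[0][j] = j, and D[i][j] = D[i-1][j-1] if the characters match, else 1 + min(D[i-1][j], D[i][j-1], D[i-1][j-1]). Filling the table (rows: prefixes of 'coluolhce', columns: prefixes of 'molulhpfce'):
     ε  m  o  l  u  l  h  p  f  c  e
  ε  0  1  2  3  4  5  6  7  8  9 10
  c  1  1  2  3  4  5  6  7  8  8  9
  o  2  2  1  2  3  4  5  6  7  8  9
  l  3  3  2  1  2  3  4  5  6  7  8
  u  4  4  3  2  1  2  3  4  5  6  7
  o  5  5  4  3  2  2  3  4  5  6  7
  l  6  6  5  4  3  2  3  4  5  6  7
  h  7  7  6  5  4  3  2  3  4  5  6
  c  8  8  7  6  5  4  3  3  4  4  5
  e  9  9  8  7  6  5  4  4  4  5  4
The bottom-right entry gives D[9][10] = 4, so no sequence of fewer than 4 edits works. Backtracking through the table gives one optimal edit sequence (4 edits):
  coluolhce → moluolhce (sub c→m @1)
  moluolhce → molulhce (del o @5)
  molulhce → molulhpce (ins p @7)
  molulhpce → molulhpfce (ins f @8)
Edit distance = 4.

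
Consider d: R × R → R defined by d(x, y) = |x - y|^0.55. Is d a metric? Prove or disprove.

Yes. With 0 < p = 0.55 ≤ 1, d(x,y) = |x-y|^0.55 is a metric on R. Non-negativity and symmetry are immediate; |x-y|^0.55 = 0 ⟺ |x-y| = 0 ⟺ x = y. For the triangle inequality, the function t ↦ t^0.55 is subadditive on [0,∞) when p ≤ 1, so |x-z|^0.55 ≤ (|x-y| + |y-z|)^0.55 ≤ |x-y|^0.55 + |y-z|^0.55.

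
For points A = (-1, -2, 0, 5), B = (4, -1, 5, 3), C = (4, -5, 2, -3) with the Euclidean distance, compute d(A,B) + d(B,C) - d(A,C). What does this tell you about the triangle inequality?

d(A,B) = √(5² + 1² + 5² + 2²) = √55 ≈ 7.4162, d(B,C) = √(0² + 4² + 3² + 6²) = √61 ≈ 7.8102, d(A,C) = √(5² + 3² + 2² + 8²) = √102 ≈ 10.0995.
d(A,B) + d(B,C) - d(A,C) = 7.4162 + 7.8102 - 10.0995 = 15.2264 - 10.0995 = 5.1269 (to 4 decimal places). This is ≥ 0, so the triangle inequality holds for these points.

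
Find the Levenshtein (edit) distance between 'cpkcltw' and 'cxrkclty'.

Let D[i][j] be the edit distance between the first i characters of 'cpkcltw' and the first j characters of 'cxrkclty', with D[i][0] = i, D[0][j] = j, and D[i][j] = D[i-1][j-1] if the characters match, else 1 + min(D[i-1][j], D[i][j-1], D[i-1][j-1]). Filling the table (rows: prefixes of 'cpkcltw', columns: prefixes of 'cxrkclty'):
     ε  c  x  r  k  c  l  t  y
  ε  0  1  2  3  4  5  6  7  8
  c  1  0  1  2  3  4  5  6  7
  p  2  1  1  2  3  4  5  6  7
  k  3  2  2  2  2  3  4  5  6
  c  4  3  3  3  3  2  3  4  5
  l  5  4  4  4  4  3  2  3  4
  t  6  5  5  5  5  4  3  2  3
  w  7  6  6  6  6  5  4  3  3
The bottom-right entry gives D[7][8] = 3, so no sequence of fewer than 3 edits works. Backtracking through the table gives one optimal edit sequence (3 edits):
  cpkcltw → cxpkcltw (ins x @2)
  cxpkcltw → cxrkcltw (sub p→r @3)
  cxrkcltw → cxrkclty (sub w→y @8)
Edit distance = 3.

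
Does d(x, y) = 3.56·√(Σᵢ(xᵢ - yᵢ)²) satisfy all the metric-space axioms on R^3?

Yes. The L2 (Euclidean) norm induces a metric on R^3, and multiplying a metric by a positive constant 3.56 > 0 preserves all four axioms: non-negativity (3.56·||x-y|| ≥ 0), identity (3.56·||x-y|| = 0 ⟺ ||x-y|| = 0 ⟺ x = y), symmetry (||x-y|| = ||y-x||), and the triangle inequality (3.56·||x-z|| ≤ 3.56·||x-y|| + 3.56·||y-z||). So d is a metric.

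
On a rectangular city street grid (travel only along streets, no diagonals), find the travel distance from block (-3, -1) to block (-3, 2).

Σ|x_i - y_i| = |-3 - (-3)| + |-1 - 2| = 0 + 3 = 3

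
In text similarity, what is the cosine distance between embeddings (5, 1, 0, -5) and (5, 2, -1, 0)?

With u = (5, 1, 0, -5), v = (5, 2, -1, 0):
u·v = 5·5 + 1·2 + 0·(-1) + (-5)·0 = 25 + 2 + 0 + 0 = 27.
|u| = √(5² + 1² + 0² + (-5)²) = √51, |v| = √(5² + 2² + (-1)² + 0²) = √30, so |u||v| = √(51·30) = √1530.
cos θ = (u·v)/(|u||v|) = 27/√1530 ≈ 0.6903
Cosine distance = 1 - cos θ ≈ 1 - 0.6903 = 0.3097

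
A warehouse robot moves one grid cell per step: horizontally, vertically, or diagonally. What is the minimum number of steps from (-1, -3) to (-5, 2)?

max(|x_i - y_i|) = max(|-1 - (-5)|, |-3 - 2|) = max(4, 5) = 5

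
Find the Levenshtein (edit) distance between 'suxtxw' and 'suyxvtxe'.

Let D[i][j] be the edit distance between the first i characters of 'suxtxw' and the first j characters of 'suyxvtxe', with D[i][0] = i, D[0][j] = j, and D[i][j] = D[i-1][j-1] if the characters match, else 1 + min(D[i-1][j], D[i][j-1], D[i-1][j-1]). Filling the table (rows: prefixes of 'suxtxw', columns: prefixes of 'suyxvtxe'):
     ε  s  u  y  x  v  t  x  e
  ε  0  1  2  3  4  5  6  7  8
  s  1  0  1  2  3  4  5  6  7
  u  2  1  0  1  2  3  4  5  6
  x  3  2  1  1  1  2  3  4  5
  t  4  3  2  2  2  2  2  3  4
  x  5  4  3  3  2  3  3  2  3
  w  6  5  4  4  3  3  4  3  3
The bottom-right entry gives D[6][8] = 3, so no sequence of fewer than 3 edits works. Backtracking through the table gives one optimal edit sequence (3 edits):
  suxtxw → suyxtxw (ins y @3)
  suyxtxw → suyxvtxw (ins v @5)
  suyxvtxw → suyxvtxe (sub w→e @8)
Edit distance = 3.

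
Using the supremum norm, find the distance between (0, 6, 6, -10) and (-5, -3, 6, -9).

max(|x_i - y_i|) = max(|0 - (-5)|, |6 - (-3)|, |6 - 6|, |-10 - (-9)|) = max(5, 9, 0, 1) = 9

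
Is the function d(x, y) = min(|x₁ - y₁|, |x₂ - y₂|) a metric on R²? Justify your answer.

No. d fails identity of indiscernibles: take x = (2, 0) and y = (2, 1). Then d(x,y) = min(|2 - 2|, |0 - 1|) = min(0, 1) = 0, yet x ≠ y.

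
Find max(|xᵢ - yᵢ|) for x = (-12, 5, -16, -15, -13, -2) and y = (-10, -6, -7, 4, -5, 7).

max(|x_i - y_i|) = max(|-12 - (-10)|, |5 - (-6)|, |-16 - (-7)|, |-15 - 4|, |-13 - (-5)|, |-2 - 7|) = max(2, 11, 9, 19, 8, 9) = 19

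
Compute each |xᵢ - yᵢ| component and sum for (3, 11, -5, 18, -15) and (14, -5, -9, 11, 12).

Σ|x_i - y_i| = |3 - 14| + |11 - (-5)| + |-5 - (-9)| + |18 - 11| + |-15 - 12| = 11 + 16 + 4 + 7 + 27 = 65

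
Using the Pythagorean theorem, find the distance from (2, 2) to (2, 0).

√(Σ(x_i - y_i)²) = √((2 - 2)² + (2 - 0)²)
= √(0² + 2²) = √(0 + 4) = √4 = 2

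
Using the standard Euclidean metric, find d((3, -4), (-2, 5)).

√(Σ(x_i - y_i)²) = √((3 - (-2))² + (-4 - 5)²)
= √(5² + (-9)²) = √(25 + 81) = √106 ≈ 10.2956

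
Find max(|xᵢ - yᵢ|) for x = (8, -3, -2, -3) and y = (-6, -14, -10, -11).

max(|x_i - y_i|) = max(|8 - (-6)|, |-3 - (-14)|, |-2 - (-10)|, |-3 - (-11)|) = max(14, 11, 8, 8) = 14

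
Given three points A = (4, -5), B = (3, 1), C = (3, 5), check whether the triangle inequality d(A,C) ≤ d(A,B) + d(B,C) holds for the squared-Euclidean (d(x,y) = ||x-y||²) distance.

d(A,B) = 1² + 6² = 37, d(B,C) = 0² + 4² = 16, d(A,C) = 1² + 10² = 101.
d(A,C) = 101 > 37 + 16 = 53. Triangle inequality is VIOLATED. (Squared-Euclidean is not a metric — this is a counterexample.)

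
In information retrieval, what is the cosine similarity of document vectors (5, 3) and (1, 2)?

With u = (5, 3), v = (1, 2):
u·v = 5·1 + 3·2 = 5 + 6 = 11.
|u| = √(5² + 3²) = √34, |v| = √(1² + 2²) = √5, so |u||v| = √(34·5) = √170.
cos θ = (u·v)/(|u||v|) = 11/√170 ≈ 0.8437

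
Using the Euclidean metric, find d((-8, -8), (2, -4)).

√(Σ(x_i - y_i)²) = √((-8 - 2)² + (-8 - (-4))²)
= √((-10)² + (-4)²) = √(100 + 16) = √116 ≈ 10.7703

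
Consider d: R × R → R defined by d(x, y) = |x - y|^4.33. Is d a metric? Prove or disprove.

No. d(x,y) = |x-y|^4.33 fails the triangle inequality since p = 4.33 > 1. Counterexample: x = 0, y = 9, z = 11. d(x,z) = |0 - 11|^4.33 = 11^4.33 ≈ 32302.068, but d(x,y) + d(y,z) = 9^4.33 + 2^4.33 ≈ 13547.8402 + 20.1122 = 13567.9524. Since 32302.068 > 13567.9524, the triangle inequality is violated.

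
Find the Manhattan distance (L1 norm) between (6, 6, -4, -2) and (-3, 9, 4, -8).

Σ|x_i - y_i| = |6 - (-3)| + |6 - 9| + |-4 - 4| + |-2 - (-8)| = 9 + 3 + 8 + 6 = 26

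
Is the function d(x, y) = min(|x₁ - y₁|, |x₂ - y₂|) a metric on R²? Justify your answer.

No. d fails identity of indiscernibles: take x = (-2, 0) and y = (-2, 8). Then d(x,y) = min(|-2 - (-2)|, |0 - 8|) = min(0, 8) = 0, yet x ≠ y.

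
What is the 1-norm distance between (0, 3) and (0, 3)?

Σ|x_i - y_i| = |0 - 0| + |3 - 3| = 0 + 0 = 0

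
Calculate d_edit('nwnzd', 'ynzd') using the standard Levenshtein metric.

Let D[i][j] be the edit distance between the first i characters of 'nwnzd' and the first j characters of 'ynzd', with D[i][0] = i, D[0][j] = j, and D[i][j] = D[i-1][j-1] if the characters match, else 1 + min(D[i-1][j], D[i][j-1], D[i-1][j-1]). Filling the table (rows: prefixes of 'nwnzd', columns: prefixes of 'ynzd'):
     ε  y  n  z  d
  ε  0  1  2  3  4
  n  1  1  1  2  3
  w  2  2  2  2  3
  n  3  3  2  3  3
  z  4  4  3  2  3
  d  5  5  4  3  2
The bottom-right entry gives D[5][4] = 2, so no sequence of fewer than 2 edits works. Backtracking through the table gives one optimal edit sequence (2 edits):
  nwnzd → wnzd (del n @1)
  wnzd → ynzd (sub w→y @1)
Edit distance = 2.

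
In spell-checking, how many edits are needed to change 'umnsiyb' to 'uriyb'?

Let D[i][j] be the edit distance between the first i characters of 'umnsiyb' and the first j characters of 'uriyb', with D[i][0] = i, D[0][j] = j, and D[i][j] = D[i-1][j-1] if the characters match, else 1 + min(D[i-1][j], D[i][j-1], D[i-1][j-1]). Filling the table (rows: prefixes of 'umnsiyb', columns: prefixes of 'uriyb'):
     ε  u  r  i  y  b
  ε  0  1  2  3  4  5
  u  1  0  1  2  3  4
  m  2  1  1  2  3  4
  n  3  2  2  2  3  4
  s  4  3  3  3  3  4
  i  5  4  4  3  4  4
  y  6  5  5  4  3  4
  b  7  6  6  5  4  3
The bottom-right entry gives D[7][5] = 3, so no sequence of fewer than 3 edits works. Backtracking through the table gives one optimal edit sequence (3 edits):
  umnsiyb → unsiyb (del m @2)
  unsiyb → usiyb (del n @2)
  usiyb → uriyb (sub s→r @2)
Edit distance = 3.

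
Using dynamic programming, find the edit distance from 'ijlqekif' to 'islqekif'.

Let D[i][j] be the edit distance between the first i characters of 'ijlqekif' and the first j characters of 'islqekif', with D[i][0] = i, D[0][j] = j, and D[i][j] = D[i-1][j-1] if the characters match, else 1 + min(D[i-1][j], D[i][j-1], D[i-1][j-1]). Filling the table (rows: prefixes of 'ijlqekif', columns: prefixes of 'islqekif'):
     ε  i  s  l  q  e  k  i  f
  ε  0  1  2  3  4  5  6  7  8
  i  1  0  1  2  3  4  5  6  7
  j  2  1  1  2  3  4  5  6  7
  l  3  2  2  1  2  3  4  5  6
  q  4  3  3  2  1  2  3  4  5
  e  5  4  4  3  2  1  2  3  4
  k  6  5  5  4  3  2  1  2  3
  i  7  6  6  5  4  3  2  1  2
  f  8  7  7  6  5  4  3  2  1
The bottom-right entry gives D[8][8] = 1, so no sequence of fewer than 1 edit works. Backtracking through the table gives one optimal edit sequence (1 edit):
  ijlqekif → islqekif (sub j→s @2)
Edit distance = 1.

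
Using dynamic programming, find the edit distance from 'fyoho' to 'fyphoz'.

Let D[i][j] be the edit distance between the first i characters of 'fyoho' and the first j characters of 'fyphoz', with D[i][0] = i, D[0][j] = j, and D[i][j] = D[i-1][j-1] if the characters match, else 1 + min(D[i-1][j], D[i][j-1], D[i-1][j-1]). Filling the table (rows: prefixes of 'fyoho', columns: prefixes of 'fyphoz'):
     ε  f  y  p  h  o  z
  ε  0  1  2  3  4  5  6
  f  1  0  1  2  3  4  5
  y  2  1  0  1  2  3  4
  o  3  2  1  1  2  2  3
  h  4  3  2  2  1  2  3
  o  5  4  3  3  2  1  2
The bottom-right entry gives D[5][6] = 2, so no sequence of fewer than 2 edits works. Backtracking through the table gives one optimal edit sequence (2 edits):
  fyoho → fypho (sub o→p @3)
  fypho → fyphoz (ins z @6)
Edit distance = 2.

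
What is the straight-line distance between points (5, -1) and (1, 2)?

√(Σ(x_i - y_i)²) = √((5 - 1)² + (-1 - 2)²)
= √(4² + (-3)²) = √(16 + 9) = √25 = 5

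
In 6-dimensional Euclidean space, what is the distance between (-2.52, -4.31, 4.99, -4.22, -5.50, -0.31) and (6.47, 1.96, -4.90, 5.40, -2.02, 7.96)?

√(Σ(x_i - y_i)²) = √((-2.52 - 6.47)² + (-4.31 - 1.96)² + (4.99 - (-4.9))² + (-4.22 - 5.4)² + (-5.5 - (-2.02))² + (-0.31 - 7.96)²)
= √((-8.99)² + (-6.27)² + 9.89² + (-9.62)² + (-3.48)² + (-8.27)²) = √(80.8201 + 39.3129 + 97.8121 + 92.5444 + 12.1104 + 68.3929) = √390.9928 ≈ 19.7735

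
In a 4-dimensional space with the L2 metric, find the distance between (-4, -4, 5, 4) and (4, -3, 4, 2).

(Σ|x_i - y_i|^2)^(1/2) = (|-4 - 4|^2 + |-4 - (-3)|^2 + |5 - 4|^2 + |4 - 2|^2)^(1/2)
= (8^2 + 1^2 + 1^2 + 2^2)^(1/2) = (64 + 1 + 1 + 4)^(1/2) = (70)^(1/2) ≈ 8.3666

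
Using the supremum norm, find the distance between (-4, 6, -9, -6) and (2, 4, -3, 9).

max(|x_i - y_i|) = max(|-4 - 2|, |6 - 4|, |-9 - (-3)|, |-6 - 9|) = max(6, 2, 6, 15) = 15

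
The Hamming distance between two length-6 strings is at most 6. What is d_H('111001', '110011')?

Differing positions: 3, 5. Hamming distance = 2. The maximum possible Hamming distance for length-6 strings is 6, so d_H/6 = 2/6 ≈ 0.3333.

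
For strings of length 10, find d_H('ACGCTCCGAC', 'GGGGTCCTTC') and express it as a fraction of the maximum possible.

Differing positions: 1, 2, 4, 8, 9. Hamming distance = 5. The maximum possible Hamming distance for length-10 strings is 10, so d_H/10 = 5/10 = 0.5.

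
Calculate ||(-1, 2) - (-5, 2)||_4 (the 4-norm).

(Σ|x_i - y_i|^4)^(1/4) = (|-1 - (-5)|^4 + |2 - 2|^4)^(1/4)
= (4^4 + 0^4)^(1/4) = (256 + 0)^(1/4) = (256)^(1/4) = 4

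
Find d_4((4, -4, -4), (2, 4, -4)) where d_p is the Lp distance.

(Σ|x_i - y_i|^4)^(1/4) = (|4 - 2|^4 + |-4 - 4|^4 + |-4 - (-4)|^4)^(1/4)
= (2^4 + 8^4 + 0^4)^(1/4) = (16 + 4096 + 0)^(1/4) = (4112)^(1/4) ≈ 8.0078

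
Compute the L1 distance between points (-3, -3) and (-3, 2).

Σ|x_i - y_i| = |-3 - (-3)| + |-3 - 2| = 0 + 5 = 5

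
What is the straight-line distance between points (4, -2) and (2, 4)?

√(Σ(x_i - y_i)²) = √((4 - 2)² + (-2 - 4)²)
= √(2² + (-6)²) = √(4 + 36) = √40 ≈ 6.3246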